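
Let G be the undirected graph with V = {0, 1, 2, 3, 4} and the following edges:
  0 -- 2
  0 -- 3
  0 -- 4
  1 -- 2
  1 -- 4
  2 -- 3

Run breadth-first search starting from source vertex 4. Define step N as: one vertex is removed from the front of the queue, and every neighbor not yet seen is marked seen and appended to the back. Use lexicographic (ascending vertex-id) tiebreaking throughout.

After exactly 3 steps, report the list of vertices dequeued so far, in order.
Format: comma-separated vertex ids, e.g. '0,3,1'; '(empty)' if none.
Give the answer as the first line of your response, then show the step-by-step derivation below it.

4,0,1

step 1: dequeue 4; queue=[0,1]; order=4
step 2: dequeue 0; queue=[1,2,3]; order=4,0
step 3: dequeue 1; queue=[2,3]; order=4,0,1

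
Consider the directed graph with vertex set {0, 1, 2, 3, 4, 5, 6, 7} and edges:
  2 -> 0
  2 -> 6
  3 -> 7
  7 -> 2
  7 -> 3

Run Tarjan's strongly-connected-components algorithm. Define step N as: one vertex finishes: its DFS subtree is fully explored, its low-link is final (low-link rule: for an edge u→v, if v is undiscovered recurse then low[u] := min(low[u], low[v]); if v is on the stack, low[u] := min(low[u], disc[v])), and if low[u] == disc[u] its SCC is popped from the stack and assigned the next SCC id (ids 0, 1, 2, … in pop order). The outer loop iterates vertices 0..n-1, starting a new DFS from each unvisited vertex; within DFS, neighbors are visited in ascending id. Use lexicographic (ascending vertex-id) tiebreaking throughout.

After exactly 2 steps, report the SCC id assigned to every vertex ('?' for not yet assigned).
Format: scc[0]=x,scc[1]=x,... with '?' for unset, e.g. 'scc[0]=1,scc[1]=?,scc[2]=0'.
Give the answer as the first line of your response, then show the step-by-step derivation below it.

scc[0]=0,scc[1]=1,scc[2]=?,scc[3]=?,scc[4]=?,scc[5]=?,scc[6]=?,scc[7]=?

step 1: low=(low[0]=0,low[1]=?,low[2]=?,low[3]=?,low[4]=?,low[5]=?,low[6]=?,low[7]=?); scc=(scc[0]=0,scc[1]=?,scc[2]=?,scc[3]=?,scc[4]=?,scc[5]=?,scc[6]=?,scc[7]=?)
step 2: low=(low[0]=0,low[1]=1,low[2]=?,low[3]=?,low[4]=?,low[5]=?,low[6]=?,low[7]=?); scc=(scc[0]=0,scc[1]=1,scc[2]=?,scc[3]=?,scc[4]=?,scc[5]=?,scc[6]=?,scc[7]=?)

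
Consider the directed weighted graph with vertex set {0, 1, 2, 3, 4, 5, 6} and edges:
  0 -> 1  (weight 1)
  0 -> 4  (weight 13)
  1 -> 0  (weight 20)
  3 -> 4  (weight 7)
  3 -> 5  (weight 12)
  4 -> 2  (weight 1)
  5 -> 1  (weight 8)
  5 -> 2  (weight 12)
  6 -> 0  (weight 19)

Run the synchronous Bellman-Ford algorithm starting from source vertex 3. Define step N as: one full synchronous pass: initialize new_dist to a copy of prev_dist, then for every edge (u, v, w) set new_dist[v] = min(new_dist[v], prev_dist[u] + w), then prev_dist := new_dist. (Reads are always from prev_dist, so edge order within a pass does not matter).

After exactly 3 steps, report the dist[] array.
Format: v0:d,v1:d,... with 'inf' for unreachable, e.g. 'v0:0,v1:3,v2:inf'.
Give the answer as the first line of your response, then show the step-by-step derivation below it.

v0:40,v1:20,v2:8,v3:0,v4:7,v5:12,v6:inf

step 1: dist = v0:inf,v1:inf,v2:inf,v3:0,v4:7,v5:12,v6:inf
step 2: dist = v0:inf,v1:20,v2:8,v3:0,v4:7,v5:12,v6:inf
step 3: dist = v0:40,v1:20,v2:8,v3:0,v4:7,v5:12,v6:inf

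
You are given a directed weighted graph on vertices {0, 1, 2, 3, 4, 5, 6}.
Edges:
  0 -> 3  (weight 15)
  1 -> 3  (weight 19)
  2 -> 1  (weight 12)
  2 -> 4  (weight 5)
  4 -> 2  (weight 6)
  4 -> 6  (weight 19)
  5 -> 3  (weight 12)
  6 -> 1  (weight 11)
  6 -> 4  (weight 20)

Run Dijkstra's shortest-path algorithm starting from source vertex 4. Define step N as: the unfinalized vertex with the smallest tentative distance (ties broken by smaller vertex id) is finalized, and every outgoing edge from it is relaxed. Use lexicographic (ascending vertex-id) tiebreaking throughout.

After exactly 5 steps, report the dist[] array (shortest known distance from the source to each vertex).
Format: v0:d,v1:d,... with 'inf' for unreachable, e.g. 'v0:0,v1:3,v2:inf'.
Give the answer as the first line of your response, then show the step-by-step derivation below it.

v0:inf,v1:18,v2:6,v3:37,v4:0,v5:inf,v6:19

step 1: dist = v0:inf,v1:inf,v2:6,v3:inf,v4:0,v5:inf,v6:19
step 2: dist = v0:inf,v1:18,v2:6,v3:inf,v4:0,v5:inf,v6:19
step 3: dist = v0:inf,v1:18,v2:6,v3:37,v4:0,v5:inf,v6:19
step 4: dist = v0:inf,v1:18,v2:6,v3:37,v4:0,v5:inf,v6:19
step 5: dist = v0:inf,v1:18,v2:6,v3:37,v4:0,v5:inf,v6:19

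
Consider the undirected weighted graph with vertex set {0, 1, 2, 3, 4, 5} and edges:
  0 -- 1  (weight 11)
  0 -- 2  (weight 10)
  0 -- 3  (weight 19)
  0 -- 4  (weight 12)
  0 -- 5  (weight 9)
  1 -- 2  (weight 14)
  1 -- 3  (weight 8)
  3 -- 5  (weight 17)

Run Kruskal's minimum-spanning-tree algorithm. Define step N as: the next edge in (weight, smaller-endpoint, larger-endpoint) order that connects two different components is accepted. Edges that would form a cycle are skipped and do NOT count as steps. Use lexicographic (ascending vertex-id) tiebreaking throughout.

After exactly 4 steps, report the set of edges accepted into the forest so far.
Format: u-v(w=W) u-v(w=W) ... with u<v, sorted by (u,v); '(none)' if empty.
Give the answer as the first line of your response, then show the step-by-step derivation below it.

0-1(w=11) 0-2(w=10) 0-5(w=9) 1-3(w=8)

step 1: add edge 1-3 (w=8); MST = {1-3(w=8)}
step 2: add edge 0-5 (w=9); MST = {0-5(w=9) 1-3(w=8)}
step 3: add edge 0-2 (w=10); MST = {0-2(w=10) 0-5(w=9) 1-3(w=8)}
step 4: add edge 0-1 (w=11); MST = {0-1(w=11) 0-2(w=10) 0-5(w=9) 1-3(w=8)}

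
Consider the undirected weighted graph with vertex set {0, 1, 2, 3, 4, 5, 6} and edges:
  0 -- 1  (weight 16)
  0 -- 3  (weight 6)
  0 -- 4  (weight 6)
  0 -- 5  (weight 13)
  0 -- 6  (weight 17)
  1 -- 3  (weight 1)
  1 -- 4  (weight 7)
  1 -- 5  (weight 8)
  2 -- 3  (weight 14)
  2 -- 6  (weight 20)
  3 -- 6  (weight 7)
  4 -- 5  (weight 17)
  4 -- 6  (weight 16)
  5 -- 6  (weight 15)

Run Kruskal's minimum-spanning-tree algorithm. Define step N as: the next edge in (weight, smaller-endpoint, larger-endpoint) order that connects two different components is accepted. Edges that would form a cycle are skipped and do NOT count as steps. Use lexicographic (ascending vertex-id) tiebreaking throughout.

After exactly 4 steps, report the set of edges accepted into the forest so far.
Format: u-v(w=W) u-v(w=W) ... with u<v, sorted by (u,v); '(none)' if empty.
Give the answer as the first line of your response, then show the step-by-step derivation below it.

0-3(w=6) 0-4(w=6) 1-3(w=1) 3-6(w=7)

step 1: add edge 1-3 (w=1); MST = {1-3(w=1)}
step 2: add edge 0-3 (w=6); MST = {0-3(w=6) 1-3(w=1)}
step 3: add edge 0-4 (w=6); MST = {0-3(w=6) 0-4(w=6) 1-3(w=1)}
step 4: add edge 3-6 (w=7); MST = {0-3(w=6) 0-4(w=6) 1-3(w=1) 3-6(w=7)}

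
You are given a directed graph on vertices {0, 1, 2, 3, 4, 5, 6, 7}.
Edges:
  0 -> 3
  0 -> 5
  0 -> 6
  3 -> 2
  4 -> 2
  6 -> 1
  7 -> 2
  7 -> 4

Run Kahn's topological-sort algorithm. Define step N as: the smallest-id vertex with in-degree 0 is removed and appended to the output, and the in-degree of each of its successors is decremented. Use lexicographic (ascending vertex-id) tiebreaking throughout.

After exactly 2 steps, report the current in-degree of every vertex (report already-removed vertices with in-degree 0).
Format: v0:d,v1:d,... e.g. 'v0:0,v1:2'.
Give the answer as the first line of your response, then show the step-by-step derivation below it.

v0:0,v1:1,v2:2,v3:0,v4:1,v5:0,v6:0,v7:0

step 1: output 0; order=[0]; indeg=(0,1,3,0,1,0,0,0)
step 2: output 3; order=[0,3]; indeg=(0,1,2,0,1,0,0,0)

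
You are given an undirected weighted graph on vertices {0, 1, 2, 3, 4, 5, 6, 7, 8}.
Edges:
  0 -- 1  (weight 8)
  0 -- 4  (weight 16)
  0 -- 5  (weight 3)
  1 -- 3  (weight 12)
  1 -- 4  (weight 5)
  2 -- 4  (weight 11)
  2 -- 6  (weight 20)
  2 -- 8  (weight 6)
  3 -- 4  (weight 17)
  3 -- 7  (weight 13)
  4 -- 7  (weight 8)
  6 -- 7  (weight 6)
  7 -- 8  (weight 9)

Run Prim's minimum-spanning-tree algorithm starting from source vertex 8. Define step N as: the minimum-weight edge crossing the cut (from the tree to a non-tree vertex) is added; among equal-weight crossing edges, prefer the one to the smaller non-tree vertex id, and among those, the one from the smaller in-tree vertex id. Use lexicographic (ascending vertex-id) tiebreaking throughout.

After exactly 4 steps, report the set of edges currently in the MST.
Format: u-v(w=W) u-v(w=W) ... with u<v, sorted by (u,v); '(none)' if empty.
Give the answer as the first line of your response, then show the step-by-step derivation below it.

2-8(w=6) 4-7(w=8) 6-7(w=6) 7-8(w=9)

step 1: add edge 2-8 (w=6); MST = {2-8(w=6)}
step 2: add edge 7-8 (w=9); MST = {2-8(w=6) 7-8(w=9)}
step 3: add edge 6-7 (w=6); MST = {2-8(w=6) 6-7(w=6) 7-8(w=9)}
step 4: add edge 4-7 (w=8); MST = {2-8(w=6) 4-7(w=8) 6-7(w=6) 7-8(w=9)}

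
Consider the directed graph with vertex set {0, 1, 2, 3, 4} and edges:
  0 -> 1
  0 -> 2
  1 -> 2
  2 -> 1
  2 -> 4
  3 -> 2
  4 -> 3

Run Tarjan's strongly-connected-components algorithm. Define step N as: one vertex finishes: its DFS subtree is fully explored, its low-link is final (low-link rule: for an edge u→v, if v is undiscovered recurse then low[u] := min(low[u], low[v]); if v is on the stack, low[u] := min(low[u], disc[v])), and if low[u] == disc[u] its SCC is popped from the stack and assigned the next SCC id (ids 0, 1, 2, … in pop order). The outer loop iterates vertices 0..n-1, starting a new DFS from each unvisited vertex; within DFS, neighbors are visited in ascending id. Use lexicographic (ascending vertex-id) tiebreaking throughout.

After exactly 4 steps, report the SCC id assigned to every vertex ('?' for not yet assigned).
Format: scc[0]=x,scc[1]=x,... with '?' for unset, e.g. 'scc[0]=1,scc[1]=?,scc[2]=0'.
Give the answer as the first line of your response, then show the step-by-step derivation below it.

scc[0]=?,scc[1]=0,scc[2]=0,scc[3]=0,scc[4]=0

step 1: low=(low[0]=0,low[1]=1,low[2]=1,low[3]=2,low[4]=3); scc=(scc[0]=?,scc[1]=?,scc[2]=?,scc[3]=?,scc[4]=?)
step 2: low=(low[0]=0,low[1]=1,low[2]=1,low[3]=2,low[4]=2); scc=(scc[0]=?,scc[1]=?,scc[2]=?,scc[3]=?,scc[4]=?)
step 3: low=(low[0]=0,low[1]=1,low[2]=1,low[3]=2,low[4]=2); scc=(scc[0]=?,scc[1]=?,scc[2]=?,scc[3]=?,scc[4]=?)
step 4: low=(low[0]=0,low[1]=1,low[2]=1,low[3]=2,low[4]=2); scc=(scc[0]=?,scc[1]=0,scc[2]=0,scc[3]=0,scc[4]=0)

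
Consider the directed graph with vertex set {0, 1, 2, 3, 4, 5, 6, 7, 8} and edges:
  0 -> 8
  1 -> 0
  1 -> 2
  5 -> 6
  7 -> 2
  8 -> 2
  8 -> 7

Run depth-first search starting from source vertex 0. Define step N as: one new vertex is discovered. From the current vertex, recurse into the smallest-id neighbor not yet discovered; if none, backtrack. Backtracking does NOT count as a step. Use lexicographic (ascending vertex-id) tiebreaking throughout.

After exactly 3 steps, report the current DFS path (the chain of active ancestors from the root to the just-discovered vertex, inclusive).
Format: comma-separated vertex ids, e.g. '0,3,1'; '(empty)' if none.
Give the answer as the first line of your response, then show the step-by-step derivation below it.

0,8,2

step 1: discover 0; path=0; order=0
step 2: discover 8; path=0>8; order=0,8
step 3: discover 2; path=0>8>2; order=0,8,2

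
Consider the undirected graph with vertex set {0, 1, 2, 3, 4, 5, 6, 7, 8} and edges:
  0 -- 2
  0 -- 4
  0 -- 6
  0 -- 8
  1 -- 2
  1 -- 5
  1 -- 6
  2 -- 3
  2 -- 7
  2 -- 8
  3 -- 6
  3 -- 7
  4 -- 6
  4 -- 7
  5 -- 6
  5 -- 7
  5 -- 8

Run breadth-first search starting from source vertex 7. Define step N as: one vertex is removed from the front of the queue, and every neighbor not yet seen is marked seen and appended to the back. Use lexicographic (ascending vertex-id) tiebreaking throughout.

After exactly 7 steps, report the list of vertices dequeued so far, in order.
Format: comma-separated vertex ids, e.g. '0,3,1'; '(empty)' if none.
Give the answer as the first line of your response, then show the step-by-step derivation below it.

7,2,3,4,5,0,1

step 1: dequeue 7; queue=[2,3,4,5]; order=7
step 2: dequeue 2; queue=[3,4,5,0,1,8]; order=7,2
step 3: dequeue 3; queue=[4,5,0,1,8,6]; order=7,2,3
step 4: dequeue 4; queue=[5,0,1,8,6]; order=7,2,3,4
step 5: dequeue 5; queue=[0,1,8,6]; order=7,2,3,4,5
step 6: dequeue 0; queue=[1,8,6]; order=7,2,3,4,5,0
step 7: dequeue 1; queue=[8,6]; order=7,2,3,4,5,0,1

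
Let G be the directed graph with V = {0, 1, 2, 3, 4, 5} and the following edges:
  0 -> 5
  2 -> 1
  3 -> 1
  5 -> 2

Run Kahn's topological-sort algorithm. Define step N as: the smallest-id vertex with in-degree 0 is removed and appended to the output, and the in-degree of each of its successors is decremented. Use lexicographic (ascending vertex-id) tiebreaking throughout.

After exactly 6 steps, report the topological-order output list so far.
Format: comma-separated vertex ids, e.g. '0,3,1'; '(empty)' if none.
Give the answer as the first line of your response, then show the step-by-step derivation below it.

0,3,4,5,2,1

step 1: output 0; order=[0]; indeg=(0,2,1,0,0,0)
step 2: output 3; order=[0,3]; indeg=(0,1,1,0,0,0)
step 3: output 4; order=[0,3,4]; indeg=(0,1,1,0,0,0)
step 4: output 5; order=[0,3,4,5]; indeg=(0,1,0,0,0,0)
step 5: output 2; order=[0,3,4,5,2]; indeg=(0,0,0,0,0,0)
step 6: output 1; order=[0,3,4,5,2,1]; indeg=(0,0,0,0,0,0)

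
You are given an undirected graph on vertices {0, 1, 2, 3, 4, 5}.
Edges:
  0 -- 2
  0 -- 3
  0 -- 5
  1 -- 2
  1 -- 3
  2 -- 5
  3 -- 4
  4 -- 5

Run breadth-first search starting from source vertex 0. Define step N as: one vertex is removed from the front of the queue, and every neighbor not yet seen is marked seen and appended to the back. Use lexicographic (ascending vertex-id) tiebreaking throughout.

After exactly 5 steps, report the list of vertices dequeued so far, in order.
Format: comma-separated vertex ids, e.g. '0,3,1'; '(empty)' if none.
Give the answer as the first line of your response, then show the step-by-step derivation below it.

0,2,3,5,1

step 1: dequeue 0; queue=[2,3,5]; order=0
step 2: dequeue 2; queue=[3,5,1]; order=0,2
step 3: dequeue 3; queue=[5,1,4]; order=0,2,3
step 4: dequeue 5; queue=[1,4]; order=0,2,3,5
step 5: dequeue 1; queue=[4]; order=0,2,3,5,1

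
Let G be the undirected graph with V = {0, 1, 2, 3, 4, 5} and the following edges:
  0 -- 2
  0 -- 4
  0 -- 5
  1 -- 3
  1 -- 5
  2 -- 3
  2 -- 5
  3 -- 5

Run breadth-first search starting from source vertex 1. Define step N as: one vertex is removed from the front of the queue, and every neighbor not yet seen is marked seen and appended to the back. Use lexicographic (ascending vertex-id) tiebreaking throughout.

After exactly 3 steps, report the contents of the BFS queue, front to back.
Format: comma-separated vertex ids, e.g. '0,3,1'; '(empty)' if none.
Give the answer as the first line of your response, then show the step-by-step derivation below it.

2,0

step 1: dequeue 1; queue=[3,5]; order=1
step 2: dequeue 3; queue=[5,2]; order=1,3
step 3: dequeue 5; queue=[2,0]; order=1,3,5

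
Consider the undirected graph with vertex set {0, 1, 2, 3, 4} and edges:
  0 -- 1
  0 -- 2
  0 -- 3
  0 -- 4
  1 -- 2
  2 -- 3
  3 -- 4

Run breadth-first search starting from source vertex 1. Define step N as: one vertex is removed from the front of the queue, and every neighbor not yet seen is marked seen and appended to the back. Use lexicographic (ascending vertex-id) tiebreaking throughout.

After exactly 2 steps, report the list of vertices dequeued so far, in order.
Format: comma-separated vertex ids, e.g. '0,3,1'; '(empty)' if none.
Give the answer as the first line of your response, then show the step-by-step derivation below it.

1,0

step 1: dequeue 1; queue=[0,2]; order=1
step 2: dequeue 0; queue=[2,3,4]; order=1,0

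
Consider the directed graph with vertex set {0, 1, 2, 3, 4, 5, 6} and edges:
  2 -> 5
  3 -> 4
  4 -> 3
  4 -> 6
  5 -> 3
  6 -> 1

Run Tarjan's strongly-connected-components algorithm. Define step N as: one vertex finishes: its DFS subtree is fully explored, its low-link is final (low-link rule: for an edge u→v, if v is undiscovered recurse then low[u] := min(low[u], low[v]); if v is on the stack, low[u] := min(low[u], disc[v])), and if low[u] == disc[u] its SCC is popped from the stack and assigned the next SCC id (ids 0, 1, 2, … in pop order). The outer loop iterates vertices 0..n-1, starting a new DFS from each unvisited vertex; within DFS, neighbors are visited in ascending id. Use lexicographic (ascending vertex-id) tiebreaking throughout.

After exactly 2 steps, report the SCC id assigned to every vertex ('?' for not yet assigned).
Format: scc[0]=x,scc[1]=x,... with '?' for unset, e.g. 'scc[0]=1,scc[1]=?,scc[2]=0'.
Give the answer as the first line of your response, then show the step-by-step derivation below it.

scc[0]=0,scc[1]=1,scc[2]=?,scc[3]=?,scc[4]=?,scc[5]=?,scc[6]=?

step 1: low=(low[0]=0,low[1]=?,low[2]=?,low[3]=?,low[4]=?,low[5]=?,low[6]=?); scc=(scc[0]=0,scc[1]=?,scc[2]=?,scc[3]=?,scc[4]=?,scc[5]=?,scc[6]=?)
step 2: low=(low[0]=0,low[1]=1,low[2]=?,low[3]=?,low[4]=?,low[5]=?,low[6]=?); scc=(scc[0]=0,scc[1]=1,scc[2]=?,scc[3]=?,scc[4]=?,scc[5]=?,scc[6]=?)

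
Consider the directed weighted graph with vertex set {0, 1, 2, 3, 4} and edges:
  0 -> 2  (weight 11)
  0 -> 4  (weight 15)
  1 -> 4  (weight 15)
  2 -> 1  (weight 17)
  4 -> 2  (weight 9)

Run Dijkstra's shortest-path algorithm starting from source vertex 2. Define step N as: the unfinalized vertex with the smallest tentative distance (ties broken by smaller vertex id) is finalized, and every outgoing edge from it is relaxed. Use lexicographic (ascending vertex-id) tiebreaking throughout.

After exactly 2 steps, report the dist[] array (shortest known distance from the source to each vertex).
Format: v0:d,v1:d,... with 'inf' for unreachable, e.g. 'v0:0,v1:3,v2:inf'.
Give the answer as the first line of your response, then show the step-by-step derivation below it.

v0:inf,v1:17,v2:0,v3:inf,v4:32

step 1: dist = v0:inf,v1:17,v2:0,v3:inf,v4:inf
step 2: dist = v0:inf,v1:17,v2:0,v3:inf,v4:32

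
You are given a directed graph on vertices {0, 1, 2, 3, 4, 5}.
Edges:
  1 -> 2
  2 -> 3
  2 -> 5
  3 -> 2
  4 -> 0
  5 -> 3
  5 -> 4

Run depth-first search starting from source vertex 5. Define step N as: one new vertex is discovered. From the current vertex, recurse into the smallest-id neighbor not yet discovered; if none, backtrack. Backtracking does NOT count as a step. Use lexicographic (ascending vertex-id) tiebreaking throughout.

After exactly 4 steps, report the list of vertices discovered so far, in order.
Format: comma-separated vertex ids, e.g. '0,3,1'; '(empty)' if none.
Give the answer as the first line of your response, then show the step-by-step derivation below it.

5,3,2,4

step 1: discover 5; path=5; order=5
step 2: discover 3; path=5>3; order=5,3
step 3: discover 2; path=5>3>2; order=5,3,2
step 4: discover 4; path=5>4; order=5,3,2,4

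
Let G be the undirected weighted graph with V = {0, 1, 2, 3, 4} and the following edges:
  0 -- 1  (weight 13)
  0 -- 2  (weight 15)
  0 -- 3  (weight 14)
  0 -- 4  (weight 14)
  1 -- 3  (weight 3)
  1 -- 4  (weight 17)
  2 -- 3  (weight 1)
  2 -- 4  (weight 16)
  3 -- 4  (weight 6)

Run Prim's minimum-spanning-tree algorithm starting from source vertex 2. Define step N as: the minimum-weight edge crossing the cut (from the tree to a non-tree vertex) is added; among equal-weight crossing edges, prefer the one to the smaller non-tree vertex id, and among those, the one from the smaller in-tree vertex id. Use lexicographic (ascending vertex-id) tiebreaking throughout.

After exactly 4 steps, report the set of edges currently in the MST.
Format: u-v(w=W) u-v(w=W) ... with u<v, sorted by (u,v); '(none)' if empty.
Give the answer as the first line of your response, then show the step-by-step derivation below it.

0-1(w=13) 1-3(w=3) 2-3(w=1) 3-4(w=6)

step 1: add edge 2-3 (w=1); MST = {2-3(w=1)}
step 2: add edge 1-3 (w=3); MST = {1-3(w=3) 2-3(w=1)}
step 3: add edge 3-4 (w=6); MST = {1-3(w=3) 2-3(w=1) 3-4(w=6)}
step 4: add edge 0-1 (w=13); MST = {0-1(w=13) 1-3(w=3) 2-3(w=1) 3-4(w=6)}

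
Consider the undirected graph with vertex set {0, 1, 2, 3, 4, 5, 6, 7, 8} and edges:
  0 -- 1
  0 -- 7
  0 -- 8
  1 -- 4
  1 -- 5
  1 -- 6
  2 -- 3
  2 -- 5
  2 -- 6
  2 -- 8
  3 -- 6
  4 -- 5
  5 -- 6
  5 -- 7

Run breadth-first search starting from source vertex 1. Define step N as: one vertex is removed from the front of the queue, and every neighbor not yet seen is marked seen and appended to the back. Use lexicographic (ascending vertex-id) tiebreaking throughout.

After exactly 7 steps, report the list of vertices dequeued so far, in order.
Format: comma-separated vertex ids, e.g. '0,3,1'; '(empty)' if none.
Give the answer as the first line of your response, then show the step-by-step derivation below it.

1,0,4,5,6,7,8

step 1: dequeue 1; queue=[0,4,5,6]; order=1
step 2: dequeue 0; queue=[4,5,6,7,8]; order=1,0
step 3: dequeue 4; queue=[5,6,7,8]; order=1,0,4
step 4: dequeue 5; queue=[6,7,8,2]; order=1,0,4,5
step 5: dequeue 6; queue=[7,8,2,3]; order=1,0,4,5,6
step 6: dequeue 7; queue=[8,2,3]; order=1,0,4,5,6,7
step 7: dequeue 8; queue=[2,3]; order=1,0,4,5,6,7,8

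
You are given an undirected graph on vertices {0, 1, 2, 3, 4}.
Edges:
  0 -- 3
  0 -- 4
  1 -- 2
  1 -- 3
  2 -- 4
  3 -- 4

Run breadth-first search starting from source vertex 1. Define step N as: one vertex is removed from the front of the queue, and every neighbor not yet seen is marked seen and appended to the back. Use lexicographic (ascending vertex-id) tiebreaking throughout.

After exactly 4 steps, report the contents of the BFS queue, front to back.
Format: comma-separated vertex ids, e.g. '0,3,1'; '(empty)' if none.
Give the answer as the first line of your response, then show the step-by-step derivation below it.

0

step 1: dequeue 1; queue=[2,3]; order=1
step 2: dequeue 2; queue=[3,4]; order=1,2
step 3: dequeue 3; queue=[4,0]; order=1,2,3
step 4: dequeue 4; queue=[0]; order=1,2,3,4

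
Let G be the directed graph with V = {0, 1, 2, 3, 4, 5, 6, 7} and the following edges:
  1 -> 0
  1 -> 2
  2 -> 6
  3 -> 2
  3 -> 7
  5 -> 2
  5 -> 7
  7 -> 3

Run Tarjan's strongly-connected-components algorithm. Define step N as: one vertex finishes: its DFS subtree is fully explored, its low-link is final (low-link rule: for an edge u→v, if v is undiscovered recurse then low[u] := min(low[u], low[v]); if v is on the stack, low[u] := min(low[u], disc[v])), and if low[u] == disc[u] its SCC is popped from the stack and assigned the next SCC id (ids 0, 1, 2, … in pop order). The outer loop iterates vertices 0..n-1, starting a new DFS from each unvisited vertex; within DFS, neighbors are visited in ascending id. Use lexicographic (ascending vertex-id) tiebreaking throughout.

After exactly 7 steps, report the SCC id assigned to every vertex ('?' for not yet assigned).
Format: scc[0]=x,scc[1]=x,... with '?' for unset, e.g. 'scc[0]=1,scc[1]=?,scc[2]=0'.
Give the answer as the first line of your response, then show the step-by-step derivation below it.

scc[0]=0,scc[1]=3,scc[2]=2,scc[3]=4,scc[4]=5,scc[5]=?,scc[6]=1,scc[7]=4

step 1: low=(low[0]=0,low[1]=?,low[2]=?,low[3]=?,low[4]=?,low[5]=?,low[6]=?,low[7]=?); scc=(scc[0]=0,scc[1]=?,scc[2]=?,scc[3]=?,scc[4]=?,scc[5]=?,scc[6]=?,scc[7]=?)
step 2: low=(low[0]=0,low[1]=1,low[2]=2,low[3]=?,low[4]=?,low[5]=?,low[6]=3,low[7]=?); scc=(scc[0]=0,scc[1]=?,scc[2]=?,scc[3]=?,scc[4]=?,scc[5]=?,scc[6]=1,scc[7]=?)
step 3: low=(low[0]=0,low[1]=1,low[2]=2,low[3]=?,low[4]=?,low[5]=?,low[6]=3,low[7]=?); scc=(scc[0]=0,scc[1]=?,scc[2]=2,scc[3]=?,scc[4]=?,scc[5]=?,scc[6]=1,scc[7]=?)
step 4: low=(low[0]=0,low[1]=1,low[2]=2,low[3]=?,low[4]=?,low[5]=?,low[6]=3,low[7]=?); scc=(scc[0]=0,scc[1]=3,scc[2]=2,scc[3]=?,scc[4]=?,scc[5]=?,scc[6]=1,scc[7]=?)
step 5: low=(low[0]=0,low[1]=1,low[2]=2,low[3]=4,low[4]=?,low[5]=?,low[6]=3,low[7]=4); scc=(scc[0]=0,scc[1]=3,scc[2]=2,scc[3]=?,scc[4]=?,scc[5]=?,scc[6]=1,scc[7]=?)
step 6: low=(low[0]=0,low[1]=1,low[2]=2,low[3]=4,low[4]=?,low[5]=?,low[6]=3,low[7]=4); scc=(scc[0]=0,scc[1]=3,scc[2]=2,scc[3]=4,scc[4]=?,scc[5]=?,scc[6]=1,scc[7]=4)
step 7: low=(low[0]=0,low[1]=1,low[2]=2,low[3]=4,low[4]=6,low[5]=?,low[6]=3,low[7]=4); scc=(scc[0]=0,scc[1]=3,scc[2]=2,scc[3]=4,scc[4]=5,scc[5]=?,scc[6]=1,scc[7]=4)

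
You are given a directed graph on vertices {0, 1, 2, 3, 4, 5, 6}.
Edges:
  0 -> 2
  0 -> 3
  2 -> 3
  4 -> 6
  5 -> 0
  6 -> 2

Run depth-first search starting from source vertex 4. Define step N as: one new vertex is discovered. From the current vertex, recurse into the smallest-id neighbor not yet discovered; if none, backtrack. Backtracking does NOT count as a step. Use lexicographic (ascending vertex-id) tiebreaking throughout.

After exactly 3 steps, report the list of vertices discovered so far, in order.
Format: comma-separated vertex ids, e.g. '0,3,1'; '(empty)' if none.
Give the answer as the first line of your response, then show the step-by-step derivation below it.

4,6,2

step 1: discover 4; path=4; order=4
step 2: discover 6; path=4>6; order=4,6
step 3: discover 2; path=4>6>2; order=4,6,2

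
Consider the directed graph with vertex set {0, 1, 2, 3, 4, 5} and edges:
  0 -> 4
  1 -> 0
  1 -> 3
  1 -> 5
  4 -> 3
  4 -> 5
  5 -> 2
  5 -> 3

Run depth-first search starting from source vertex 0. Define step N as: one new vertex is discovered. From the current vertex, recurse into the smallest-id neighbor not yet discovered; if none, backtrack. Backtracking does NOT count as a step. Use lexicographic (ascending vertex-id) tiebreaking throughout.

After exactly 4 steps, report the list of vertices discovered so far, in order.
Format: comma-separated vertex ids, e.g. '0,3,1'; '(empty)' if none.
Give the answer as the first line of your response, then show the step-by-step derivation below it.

0,4,3,5

step 1: discover 0; path=0; order=0
step 2: discover 4; path=0>4; order=0,4
step 3: discover 3; path=0>4>3; order=0,4,3
step 4: discover 5; path=0>4>5; order=0,4,3,5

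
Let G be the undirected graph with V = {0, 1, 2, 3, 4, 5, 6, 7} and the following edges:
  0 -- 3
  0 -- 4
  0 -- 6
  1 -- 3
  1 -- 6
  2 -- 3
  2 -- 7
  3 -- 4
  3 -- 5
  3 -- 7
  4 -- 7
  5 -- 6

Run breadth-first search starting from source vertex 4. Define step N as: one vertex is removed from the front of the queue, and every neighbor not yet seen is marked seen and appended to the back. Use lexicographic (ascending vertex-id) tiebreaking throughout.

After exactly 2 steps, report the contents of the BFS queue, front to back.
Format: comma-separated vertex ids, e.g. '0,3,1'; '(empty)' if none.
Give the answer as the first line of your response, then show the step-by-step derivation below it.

3,7,6

step 1: dequeue 4; queue=[0,3,7]; order=4
step 2: dequeue 0; queue=[3,7,6]; order=4,0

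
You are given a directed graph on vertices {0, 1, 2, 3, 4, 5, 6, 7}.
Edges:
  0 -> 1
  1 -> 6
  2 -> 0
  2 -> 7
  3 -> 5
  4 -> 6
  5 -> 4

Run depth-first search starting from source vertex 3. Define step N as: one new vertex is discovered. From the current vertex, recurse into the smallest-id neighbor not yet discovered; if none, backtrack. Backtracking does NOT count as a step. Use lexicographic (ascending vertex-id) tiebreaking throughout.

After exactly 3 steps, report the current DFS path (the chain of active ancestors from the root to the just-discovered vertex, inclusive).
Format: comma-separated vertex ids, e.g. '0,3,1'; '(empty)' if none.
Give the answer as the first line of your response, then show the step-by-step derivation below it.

3,5,4

step 1: discover 3; path=3; order=3
step 2: discover 5; path=3>5; order=3,5
step 3: discover 4; path=3>5>4; order=3,5,4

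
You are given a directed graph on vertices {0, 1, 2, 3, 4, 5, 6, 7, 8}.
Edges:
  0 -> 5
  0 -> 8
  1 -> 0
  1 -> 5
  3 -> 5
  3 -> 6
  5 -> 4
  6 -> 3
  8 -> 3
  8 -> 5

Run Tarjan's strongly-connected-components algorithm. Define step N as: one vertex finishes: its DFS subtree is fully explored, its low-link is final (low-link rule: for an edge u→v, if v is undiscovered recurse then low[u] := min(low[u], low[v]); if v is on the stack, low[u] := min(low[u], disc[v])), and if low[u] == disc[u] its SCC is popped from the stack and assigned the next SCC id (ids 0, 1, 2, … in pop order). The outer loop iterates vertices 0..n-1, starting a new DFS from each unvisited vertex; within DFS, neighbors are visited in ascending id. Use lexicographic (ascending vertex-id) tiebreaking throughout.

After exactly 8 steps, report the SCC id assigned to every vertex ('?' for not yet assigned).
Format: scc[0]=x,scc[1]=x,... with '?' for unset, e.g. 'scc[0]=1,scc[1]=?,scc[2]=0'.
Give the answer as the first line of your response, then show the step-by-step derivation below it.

scc[0]=4,scc[1]=5,scc[2]=6,scc[3]=2,scc[4]=0,scc[5]=1,scc[6]=2,scc[7]=?,scc[8]=3

step 1: low=(low[0]=0,low[1]=?,low[2]=?,low[3]=?,low[4]=2,low[5]=1,low[6]=?,low[7]=?,low[8]=?); scc=(scc[0]=?,scc[1]=?,scc[2]=?,scc[3]=?,scc[4]=0,scc[5]=?,scc[6]=?,scc[7]=?,scc[8]=?)
step 2: low=(low[0]=0,low[1]=?,low[2]=?,low[3]=?,low[4]=2,low[5]=1,low[6]=?,low[7]=?,low[8]=?); scc=(scc[0]=?,scc[1]=?,scc[2]=?,scc[3]=?,scc[4]=0,scc[5]=1,scc[6]=?,scc[7]=?,scc[8]=?)
step 3: low=(low[0]=0,low[1]=?,low[2]=?,low[3]=4,low[4]=2,low[5]=1,low[6]=4,low[7]=?,low[8]=3); scc=(scc[0]=?,scc[1]=?,scc[2]=?,scc[3]=?,scc[4]=0,scc[5]=1,scc[6]=?,scc[7]=?,scc[8]=?)
step 4: low=(low[0]=0,low[1]=?,low[2]=?,low[3]=4,low[4]=2,low[5]=1,low[6]=4,low[7]=?,low[8]=3); scc=(scc[0]=?,scc[1]=?,scc[2]=?,scc[3]=2,scc[4]=0,scc[5]=1,scc[6]=2,scc[7]=?,scc[8]=?)
step 5: low=(low[0]=0,low[1]=?,low[2]=?,low[3]=4,low[4]=2,low[5]=1,low[6]=4,low[7]=?,low[8]=3); scc=(scc[0]=?,scc[1]=?,scc[2]=?,scc[3]=2,scc[4]=0,scc[5]=1,scc[6]=2,scc[7]=?,scc[8]=3)
step 6: low=(low[0]=0,low[1]=?,low[2]=?,low[3]=4,low[4]=2,low[5]=1,low[6]=4,low[7]=?,low[8]=3); scc=(scc[0]=4,scc[1]=?,scc[2]=?,scc[3]=2,scc[4]=0,scc[5]=1,scc[6]=2,scc[7]=?,scc[8]=3)
step 7: low=(low[0]=0,low[1]=6,low[2]=?,low[3]=4,low[4]=2,low[5]=1,low[6]=4,low[7]=?,low[8]=3); scc=(scc[0]=4,scc[1]=5,scc[2]=?,scc[3]=2,scc[4]=0,scc[5]=1,scc[6]=2,scc[7]=?,scc[8]=3)
step 8: low=(low[0]=0,low[1]=6,low[2]=7,low[3]=4,low[4]=2,low[5]=1,low[6]=4,low[7]=?,low[8]=3); scc=(scc[0]=4,scc[1]=5,scc[2]=6,scc[3]=2,scc[4]=0,scc[5]=1,scc[6]=2,scc[7]=?,scc[8]=3)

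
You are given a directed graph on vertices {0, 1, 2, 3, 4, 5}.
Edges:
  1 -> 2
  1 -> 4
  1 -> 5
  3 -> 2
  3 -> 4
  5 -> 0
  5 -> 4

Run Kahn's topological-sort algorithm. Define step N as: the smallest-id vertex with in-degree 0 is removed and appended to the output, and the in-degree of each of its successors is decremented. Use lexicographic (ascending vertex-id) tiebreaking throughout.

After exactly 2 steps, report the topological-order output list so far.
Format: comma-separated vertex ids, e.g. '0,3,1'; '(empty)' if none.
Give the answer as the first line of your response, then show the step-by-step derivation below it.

1,3

step 1: output 1; order=[1]; indeg=(1,0,1,0,2,0)
step 2: output 3; order=[1,3]; indeg=(1,0,0,0,1,0)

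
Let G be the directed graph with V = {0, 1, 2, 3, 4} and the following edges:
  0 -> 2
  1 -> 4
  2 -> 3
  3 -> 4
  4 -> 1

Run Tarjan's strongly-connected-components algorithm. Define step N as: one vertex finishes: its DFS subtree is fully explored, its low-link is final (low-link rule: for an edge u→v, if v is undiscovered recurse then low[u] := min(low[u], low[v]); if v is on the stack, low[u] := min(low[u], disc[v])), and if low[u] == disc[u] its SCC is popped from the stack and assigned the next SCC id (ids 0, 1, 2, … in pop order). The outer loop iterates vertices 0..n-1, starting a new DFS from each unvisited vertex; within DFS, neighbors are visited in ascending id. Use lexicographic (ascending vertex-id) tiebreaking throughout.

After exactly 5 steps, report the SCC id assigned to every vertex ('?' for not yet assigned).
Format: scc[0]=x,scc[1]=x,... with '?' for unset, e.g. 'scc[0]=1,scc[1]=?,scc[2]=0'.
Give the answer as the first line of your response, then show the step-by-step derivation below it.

scc[0]=3,scc[1]=0,scc[2]=2,scc[3]=1,scc[4]=0

step 1: low=(low[0]=0,low[1]=3,low[2]=1,low[3]=2,low[4]=3); scc=(scc[0]=?,scc[1]=?,scc[2]=?,scc[3]=?,scc[4]=?)
step 2: low=(low[0]=0,low[1]=3,low[2]=1,low[3]=2,low[4]=3); scc=(scc[0]=?,scc[1]=0,scc[2]=?,scc[3]=?,scc[4]=0)
step 3: low=(low[0]=0,low[1]=3,low[2]=1,low[3]=2,low[4]=3); scc=(scc[0]=?,scc[1]=0,scc[2]=?,scc[3]=1,scc[4]=0)
step 4: low=(low[0]=0,low[1]=3,low[2]=1,low[3]=2,low[4]=3); scc=(scc[0]=?,scc[1]=0,scc[2]=2,scc[3]=1,scc[4]=0)
step 5: low=(low[0]=0,low[1]=3,low[2]=1,low[3]=2,low[4]=3); scc=(scc[0]=3,scc[1]=0,scc[2]=2,scc[3]=1,scc[4]=0)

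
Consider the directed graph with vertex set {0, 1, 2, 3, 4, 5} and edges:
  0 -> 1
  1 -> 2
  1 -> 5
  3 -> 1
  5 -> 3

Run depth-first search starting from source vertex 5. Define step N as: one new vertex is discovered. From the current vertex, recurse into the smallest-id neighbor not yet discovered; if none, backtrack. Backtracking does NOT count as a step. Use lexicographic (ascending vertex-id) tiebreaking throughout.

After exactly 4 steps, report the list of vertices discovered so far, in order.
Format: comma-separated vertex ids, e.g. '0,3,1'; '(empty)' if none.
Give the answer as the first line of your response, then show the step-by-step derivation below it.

5,3,1,2

step 1: discover 5; path=5; order=5
step 2: discover 3; path=5>3; order=5,3
step 3: discover 1; path=5>3>1; order=5,3,1
step 4: discover 2; path=5>3>1>2; order=5,3,1,2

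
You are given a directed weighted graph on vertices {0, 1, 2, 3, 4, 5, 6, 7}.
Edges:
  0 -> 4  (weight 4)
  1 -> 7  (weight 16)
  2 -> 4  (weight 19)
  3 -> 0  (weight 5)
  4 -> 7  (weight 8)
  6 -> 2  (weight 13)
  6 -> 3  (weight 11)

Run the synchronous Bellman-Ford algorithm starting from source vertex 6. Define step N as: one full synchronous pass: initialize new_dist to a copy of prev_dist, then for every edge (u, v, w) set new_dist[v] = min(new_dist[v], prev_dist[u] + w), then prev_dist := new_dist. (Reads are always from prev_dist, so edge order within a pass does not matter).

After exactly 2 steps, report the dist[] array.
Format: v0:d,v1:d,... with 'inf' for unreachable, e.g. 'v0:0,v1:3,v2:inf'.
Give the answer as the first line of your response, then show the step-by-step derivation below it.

v0:16,v1:inf,v2:13,v3:11,v4:32,v5:inf,v6:0,v7:inf

step 1: dist = v0:inf,v1:inf,v2:13,v3:11,v4:inf,v5:inf,v6:0,v7:inf
step 2: dist = v0:16,v1:inf,v2:13,v3:11,v4:32,v5:inf,v6:0,v7:inf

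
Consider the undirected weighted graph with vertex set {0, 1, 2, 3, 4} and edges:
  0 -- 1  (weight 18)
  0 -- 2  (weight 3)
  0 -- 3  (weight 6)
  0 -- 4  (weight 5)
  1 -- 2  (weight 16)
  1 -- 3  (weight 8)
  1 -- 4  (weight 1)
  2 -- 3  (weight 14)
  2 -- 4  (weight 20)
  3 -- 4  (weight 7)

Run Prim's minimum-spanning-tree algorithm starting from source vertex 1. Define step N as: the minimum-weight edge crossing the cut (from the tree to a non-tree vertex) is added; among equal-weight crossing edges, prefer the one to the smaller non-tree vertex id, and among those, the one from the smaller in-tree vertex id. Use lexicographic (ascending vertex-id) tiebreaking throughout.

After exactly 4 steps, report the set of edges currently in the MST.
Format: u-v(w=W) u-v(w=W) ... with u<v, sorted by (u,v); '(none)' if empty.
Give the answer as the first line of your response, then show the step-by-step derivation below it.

0-2(w=3) 0-3(w=6) 0-4(w=5) 1-4(w=1)

step 1: add edge 1-4 (w=1); MST = {1-4(w=1)}
step 2: add edge 0-4 (w=5); MST = {0-4(w=5) 1-4(w=1)}
step 3: add edge 0-2 (w=3); MST = {0-2(w=3) 0-4(w=5) 1-4(w=1)}
step 4: add edge 0-3 (w=6); MST = {0-2(w=3) 0-3(w=6) 0-4(w=5) 1-4(w=1)}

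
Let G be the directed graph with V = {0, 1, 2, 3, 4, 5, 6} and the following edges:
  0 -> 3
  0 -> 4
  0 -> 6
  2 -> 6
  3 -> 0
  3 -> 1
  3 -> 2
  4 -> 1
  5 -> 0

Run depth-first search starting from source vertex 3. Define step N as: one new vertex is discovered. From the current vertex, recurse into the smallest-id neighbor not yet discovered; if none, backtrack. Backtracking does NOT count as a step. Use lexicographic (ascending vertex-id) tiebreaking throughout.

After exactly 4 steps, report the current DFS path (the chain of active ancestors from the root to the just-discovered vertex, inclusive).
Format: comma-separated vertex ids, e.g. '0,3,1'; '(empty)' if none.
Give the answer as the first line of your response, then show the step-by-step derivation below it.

3,0,4,1

step 1: discover 3; path=3; order=3
step 2: discover 0; path=3>0; order=3,0
step 3: discover 4; path=3>0>4; order=3,0,4
step 4: discover 1; path=3>0>4>1; order=3,0,4,1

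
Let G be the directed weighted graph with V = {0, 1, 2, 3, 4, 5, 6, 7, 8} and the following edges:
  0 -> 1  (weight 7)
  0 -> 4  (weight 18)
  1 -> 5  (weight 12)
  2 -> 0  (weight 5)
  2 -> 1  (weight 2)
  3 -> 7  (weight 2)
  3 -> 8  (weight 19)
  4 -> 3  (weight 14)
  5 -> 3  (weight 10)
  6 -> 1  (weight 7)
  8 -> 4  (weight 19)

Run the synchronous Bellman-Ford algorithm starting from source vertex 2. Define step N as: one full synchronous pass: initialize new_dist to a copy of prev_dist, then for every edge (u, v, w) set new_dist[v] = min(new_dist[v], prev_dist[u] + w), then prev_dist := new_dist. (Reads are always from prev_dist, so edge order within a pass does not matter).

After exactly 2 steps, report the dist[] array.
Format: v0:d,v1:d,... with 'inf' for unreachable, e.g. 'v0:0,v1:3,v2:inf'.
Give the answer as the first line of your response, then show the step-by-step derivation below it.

v0:5,v1:2,v2:0,v3:inf,v4:23,v5:14,v6:inf,v7:inf,v8:inf

step 1: dist = v0:5,v1:2,v2:0,v3:inf,v4:inf,v5:inf,v6:inf,v7:inf,v8:inf
step 2: dist = v0:5,v1:2,v2:0,v3:inf,v4:23,v5:14,v6:inf,v7:inf,v8:inf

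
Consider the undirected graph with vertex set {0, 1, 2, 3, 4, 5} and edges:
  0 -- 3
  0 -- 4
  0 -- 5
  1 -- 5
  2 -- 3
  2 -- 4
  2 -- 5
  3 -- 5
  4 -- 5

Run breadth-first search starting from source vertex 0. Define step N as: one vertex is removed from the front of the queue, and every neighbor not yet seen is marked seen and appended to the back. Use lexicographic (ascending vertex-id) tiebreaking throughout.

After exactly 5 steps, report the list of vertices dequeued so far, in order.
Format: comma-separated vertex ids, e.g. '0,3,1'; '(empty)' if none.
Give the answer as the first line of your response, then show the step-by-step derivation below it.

0,3,4,5,2

step 1: dequeue 0; queue=[3,4,5]; order=0
step 2: dequeue 3; queue=[4,5,2]; order=0,3
step 3: dequeue 4; queue=[5,2]; order=0,3,4
step 4: dequeue 5; queue=[2,1]; order=0,3,4,5
step 5: dequeue 2; queue=[1]; order=0,3,4,5,2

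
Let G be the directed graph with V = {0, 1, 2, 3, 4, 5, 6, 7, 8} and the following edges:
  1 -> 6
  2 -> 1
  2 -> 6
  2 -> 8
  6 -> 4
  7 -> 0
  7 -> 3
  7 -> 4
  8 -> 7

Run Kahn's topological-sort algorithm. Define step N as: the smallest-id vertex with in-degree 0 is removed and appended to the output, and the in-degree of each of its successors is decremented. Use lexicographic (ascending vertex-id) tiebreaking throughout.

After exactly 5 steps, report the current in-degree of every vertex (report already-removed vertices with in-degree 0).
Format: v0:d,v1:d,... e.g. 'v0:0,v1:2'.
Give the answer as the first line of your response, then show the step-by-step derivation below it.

v0:1,v1:0,v2:0,v3:1,v4:1,v5:0,v6:0,v7:0,v8:0

step 1: output 2; order=[2]; indeg=(1,0,0,1,2,0,1,1,0)
step 2: output 1; order=[2,1]; indeg=(1,0,0,1,2,0,0,1,0)
step 3: output 5; order=[2,1,5]; indeg=(1,0,0,1,2,0,0,1,0)
step 4: output 6; order=[2,1,5,6]; indeg=(1,0,0,1,1,0,0,1,0)
step 5: output 8; order=[2,1,5,6,8]; indeg=(1,0,0,1,1,0,0,0,0)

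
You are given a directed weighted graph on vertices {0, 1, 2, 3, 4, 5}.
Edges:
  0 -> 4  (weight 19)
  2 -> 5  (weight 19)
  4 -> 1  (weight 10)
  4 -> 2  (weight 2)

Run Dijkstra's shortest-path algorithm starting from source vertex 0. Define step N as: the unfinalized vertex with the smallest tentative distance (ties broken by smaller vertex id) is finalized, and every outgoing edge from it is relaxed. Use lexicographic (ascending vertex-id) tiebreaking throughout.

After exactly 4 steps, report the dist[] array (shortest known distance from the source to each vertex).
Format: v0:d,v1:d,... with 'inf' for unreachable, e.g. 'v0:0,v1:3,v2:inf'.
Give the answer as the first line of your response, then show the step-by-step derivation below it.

v0:0,v1:29,v2:21,v3:inf,v4:19,v5:40

step 1: dist = v0:0,v1:inf,v2:inf,v3:inf,v4:19,v5:inf
step 2: dist = v0:0,v1:29,v2:21,v3:inf,v4:19,v5:inf
step 3: dist = v0:0,v1:29,v2:21,v3:inf,v4:19,v5:40
step 4: dist = v0:0,v1:29,v2:21,v3:inf,v4:19,v5:40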